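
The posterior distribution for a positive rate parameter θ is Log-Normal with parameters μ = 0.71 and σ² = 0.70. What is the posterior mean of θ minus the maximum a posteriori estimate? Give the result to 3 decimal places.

Mode = exp(μ − σ²) = exp(0.01) = 1.010.
Mean = exp(μ + σ²/2) = exp(1.060) = 2.886.
Difference = 2.886 − 1.010 = 1.876.
The mean is pulled above the mode by the posterior's right skew.

1.876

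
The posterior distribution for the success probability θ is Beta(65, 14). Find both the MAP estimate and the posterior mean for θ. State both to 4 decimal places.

Mode = (65−1)/(65+14−2) = 64/77 = 0.8312.
Mean = 65/(65+14) = 65/79 = 0.8228.

MAP = 0.8312; posterior mean = 0.8228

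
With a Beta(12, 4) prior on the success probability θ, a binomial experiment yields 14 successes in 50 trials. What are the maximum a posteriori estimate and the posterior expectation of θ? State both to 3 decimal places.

Posterior: Beta(12+14, 4+36) = Beta(26, 40).
Mode = (26−1)/(26+40−2) = 25/64 = 0.391.
Mean = 26/(26+40) = 26/66 = 0.394.
Right-skewed posterior ⇒ mode < mean.

MAP = 0.391; posterior mean = 0.394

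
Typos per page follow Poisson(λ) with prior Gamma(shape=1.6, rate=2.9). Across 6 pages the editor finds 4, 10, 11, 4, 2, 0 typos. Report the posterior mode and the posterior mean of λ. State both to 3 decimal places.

MAP: 3.551. Posterior mean: 3.663.

Σ counts = 31. Posterior: Gamma(shape = 1.6+31 = 32.6, rate = 2.9+6 = 8.9).
Mode = (α−1)/β = 31.6/8.9 = 3.551.
Mean = α/β = 32.6/8.9 = 3.663.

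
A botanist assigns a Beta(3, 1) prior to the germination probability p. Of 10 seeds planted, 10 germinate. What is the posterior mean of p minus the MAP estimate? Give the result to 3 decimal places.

-0.071

Posterior: Beta(3+10, 1+0) = Beta(13, 1).
Since β = 1 ≤ 1 and α > 1, the Beta density is monotone increasing on [0,1]; the mode is at 1.
Mean = 13/(13+1) = 0.929.
Difference = 0.929 − 1.000 = -0.071.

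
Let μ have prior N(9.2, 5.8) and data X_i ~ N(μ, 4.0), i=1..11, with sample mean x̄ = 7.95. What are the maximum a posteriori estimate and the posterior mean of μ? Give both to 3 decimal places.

maximum a posteriori estimate = 8.024, posterior mean = 8.024

Posterior for μ is Normal. Precision-weighted mean: (1/5.8·9.2 + 11/4.0·7.95) / (1/5.8 + 11/4.0) = 8.024.
A Normal posterior is symmetric, so mode = mean.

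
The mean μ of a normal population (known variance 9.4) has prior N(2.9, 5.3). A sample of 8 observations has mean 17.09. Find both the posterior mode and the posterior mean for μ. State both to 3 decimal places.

Posterior for μ is Normal. Precision-weighted mean: (1/5.3·2.9 + 8/9.4·17.09) / (1/5.3 + 8/9.4) = 14.515.
A Normal posterior is symmetric, so mode = mean.

MAP: 14.515. Posterior mean: 14.515.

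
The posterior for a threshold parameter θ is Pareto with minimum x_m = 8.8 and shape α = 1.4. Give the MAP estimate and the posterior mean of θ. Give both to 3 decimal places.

The Pareto density is strictly decreasing on [x_m, ∞), so the mode is x_m = 8.800.
Mean = α·x_m/(α−1) = 1.4·8.8/0.4 = 30.800.

MAP = 8.800; posterior mean = 30.800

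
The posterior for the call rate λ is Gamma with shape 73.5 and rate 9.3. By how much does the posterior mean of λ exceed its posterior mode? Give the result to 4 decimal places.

Mode = (α−1)/β = 72.5/9.3 = 7.7957.
Mean = α/β = 73.5/9.3 = 7.9032.
Difference = 7.9032 − 7.7957 = 0.1075.
The mean is pulled above the mode by the posterior's right skew.

0.1075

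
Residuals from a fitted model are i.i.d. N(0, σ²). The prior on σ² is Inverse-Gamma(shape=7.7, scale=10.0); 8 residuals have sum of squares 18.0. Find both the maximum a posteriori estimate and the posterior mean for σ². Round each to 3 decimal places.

MAP: 1.496. Posterior mean: 1.776.

Posterior: Inverse-Gamma(shape = 7.7+8/2 = 11.7, scale = 10.0+18.0/2 = 19.0).
Mode = β/(α+1) = 19.0/12.7 = 1.496.
Mean = β/(α−1) = 19.0/10.7 = 1.776.
Right-skewed posterior ⇒ mode < mean.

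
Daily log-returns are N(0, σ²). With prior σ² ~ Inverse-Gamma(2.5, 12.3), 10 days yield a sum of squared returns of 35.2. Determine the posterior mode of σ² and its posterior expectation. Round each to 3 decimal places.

MAP: 3.518. Posterior mean: 4.600.

Posterior: Inverse-Gamma(shape = 2.5+10/2 = 7.5, scale = 12.3+35.2/2 = 29.9).
Mode = β/(α+1) = 29.9/8.5 = 3.518.
Mean = β/(α−1) = 29.9/6.5 = 4.600.
The posterior is right-skewed, so the mean exceeds the mode.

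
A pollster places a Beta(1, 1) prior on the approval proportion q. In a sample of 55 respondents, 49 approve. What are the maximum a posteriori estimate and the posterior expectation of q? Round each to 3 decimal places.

MAP = 0.891, posterior mean = 0.877

Posterior: Beta(1+49, 1+6) = Beta(50, 7).
Mode = (50−1)/(50+7−2) = 49/55 = 0.891.
Mean = 50/(50+7) = 50/57 = 0.877.
The posterior is left-skewed, so the mode exceeds the mean.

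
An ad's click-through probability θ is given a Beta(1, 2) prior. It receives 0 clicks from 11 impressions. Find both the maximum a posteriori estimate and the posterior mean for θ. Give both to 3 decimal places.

Posterior: Beta(1+0, 2+11) = Beta(1, 13).
Since α = 1 ≤ 1 and β > 1, the Beta density is monotone decreasing on [0,1]; the mode is at 0.
Mean = 1/(1+13) = 0.071.

θ_MAP = 0.000, E[θ|data] = 0.071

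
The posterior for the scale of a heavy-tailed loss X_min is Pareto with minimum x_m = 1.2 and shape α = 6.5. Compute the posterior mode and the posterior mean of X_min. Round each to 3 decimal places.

The Pareto density is strictly decreasing on [x_m, ∞), so the mode is x_m = 1.200.
Mean = α·x_m/(α−1) = 6.5·1.2/5.5 = 1.418.
The mean is pulled above the mode by the posterior's right skew.

posterior mode = 1.200, posterior mean = 1.418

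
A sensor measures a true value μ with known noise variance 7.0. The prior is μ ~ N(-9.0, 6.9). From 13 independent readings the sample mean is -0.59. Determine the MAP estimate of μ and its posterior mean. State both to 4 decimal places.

MAP = -1.1988; posterior mean = -1.1988

Posterior for μ is Normal. Precision-weighted mean: (1/6.9·-9.0 + 13/7.0·-0.59) / (1/6.9 + 13/7.0) = -1.1988.
A Normal posterior is symmetric, so mode = mean.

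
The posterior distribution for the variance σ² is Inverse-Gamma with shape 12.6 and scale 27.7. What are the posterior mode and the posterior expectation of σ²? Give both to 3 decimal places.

posterior mode = 2.037, posterior expectation = 2.388

Mode = β/(α+1) = 27.7/13.6 = 2.037.
Mean = β/(α−1) = 27.7/11.6 = 2.388.
Mean > mode: the posterior has a right tail.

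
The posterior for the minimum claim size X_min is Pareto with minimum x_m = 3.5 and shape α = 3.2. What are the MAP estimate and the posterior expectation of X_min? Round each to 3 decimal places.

The Pareto density is strictly decreasing on [x_m, ∞), so the mode is x_m = 3.500.
Mean = α·x_m/(α−1) = 3.2·3.5/2.2 = 5.091.

X_min_MAP = 3.500, E[X_min|data] = 5.091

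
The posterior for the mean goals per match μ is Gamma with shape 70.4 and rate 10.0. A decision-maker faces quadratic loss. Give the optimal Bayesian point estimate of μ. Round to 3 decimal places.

Mode = (α−1)/β = 69.4/10.0 = 6.940.
Mean = α/β = 70.4/10.0 = 7.040.
Quadratic loss ⇒ the optimal estimator is the posterior mean.

7.040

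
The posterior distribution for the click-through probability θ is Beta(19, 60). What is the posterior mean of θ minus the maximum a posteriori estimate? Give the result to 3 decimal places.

0.007

Mode = (19−1)/(19+60−2) = 18/77 = 0.234.
Mean = 19/(19+60) = 19/79 = 0.241.
Difference = 0.241 − 0.234 = 0.007.
The mean is pulled above the mode by the posterior's right skew.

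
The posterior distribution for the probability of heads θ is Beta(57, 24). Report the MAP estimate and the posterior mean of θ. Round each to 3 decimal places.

θ_MAP = 0.709, E[θ|data] = 0.704

Mode = (57−1)/(57+24−2) = 56/79 = 0.709.
Mean = 57/(57+24) = 57/81 = 0.704.
Mode > mean: the posterior has a left tail.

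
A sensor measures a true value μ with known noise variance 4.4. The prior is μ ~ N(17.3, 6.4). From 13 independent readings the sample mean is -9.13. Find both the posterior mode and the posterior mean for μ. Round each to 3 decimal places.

Posterior for μ is Normal. Precision-weighted mean: (1/6.4·17.3 + 13/4.4·-9.13) / (1/6.4 + 13/4.4) = -7.802.
A Normal posterior is symmetric, so mode = mean.

μ_MAP = -7.802, E[μ|data] = -7.802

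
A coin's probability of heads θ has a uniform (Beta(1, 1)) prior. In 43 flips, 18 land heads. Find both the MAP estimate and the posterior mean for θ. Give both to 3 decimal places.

MAP = 0.419; posterior mean = 0.422

Posterior: Beta(1+18, 1+25) = Beta(19, 26).
Mode = (19−1)/(19+26−2) = 18/43 = 0.419.
With a flat prior the MAP equals the MLE, 18/43.
Mean = 19/(19+26) = 19/45 = 0.422.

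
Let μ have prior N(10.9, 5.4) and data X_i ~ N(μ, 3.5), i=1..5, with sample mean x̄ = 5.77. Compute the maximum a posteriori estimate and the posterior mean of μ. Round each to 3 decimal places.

MAP: 6.359. Posterior mean: 6.359.

Posterior for μ is Normal. Precision-weighted mean: (1/5.4·10.9 + 5/3.5·5.77) / (1/5.4 + 5/3.5) = 6.359.
A Normal posterior is symmetric, so mode = mean.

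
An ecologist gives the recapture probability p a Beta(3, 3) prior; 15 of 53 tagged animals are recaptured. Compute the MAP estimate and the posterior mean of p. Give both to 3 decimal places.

MAP estimate = 0.298, posterior mean = 0.305

Posterior: Beta(3+15, 3+38) = Beta(18, 41).
Mode = (18−1)/(18+41−2) = 17/57 = 0.298.
Mean = 18/(18+41) = 18/59 = 0.305.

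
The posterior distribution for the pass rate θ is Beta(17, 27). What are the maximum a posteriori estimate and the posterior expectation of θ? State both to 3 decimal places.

MAP = 0.381; posterior mean = 0.386

Mode = (17−1)/(17+27−2) = 16/42 = 0.381.
Mean = 17/(17+27) = 17/44 = 0.386.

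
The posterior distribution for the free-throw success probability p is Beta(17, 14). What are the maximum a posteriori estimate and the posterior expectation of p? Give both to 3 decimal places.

p_MAP = 0.552, E[p|data] = 0.548

Mode = (17−1)/(17+14−2) = 16/29 = 0.552.
Mean = 17/(17+14) = 17/31 = 0.548.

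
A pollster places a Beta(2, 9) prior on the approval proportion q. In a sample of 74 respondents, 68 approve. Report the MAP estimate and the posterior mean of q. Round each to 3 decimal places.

q_MAP = 0.831, E[q|data] = 0.824

Posterior: Beta(2+68, 9+6) = Beta(70, 15).
Mode = (70−1)/(70+15−2) = 69/83 = 0.831.
Mean = 70/(70+15) = 70/85 = 0.824.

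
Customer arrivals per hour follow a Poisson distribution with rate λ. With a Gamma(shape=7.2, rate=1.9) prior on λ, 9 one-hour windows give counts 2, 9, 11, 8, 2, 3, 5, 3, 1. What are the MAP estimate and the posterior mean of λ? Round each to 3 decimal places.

Σ counts = 44. Posterior: Gamma(shape = 7.2+44 = 51.2, rate = 1.9+9 = 10.9).
Mode = (α−1)/β = 50.2/10.9 = 4.606.
Mean = α/β = 51.2/10.9 = 4.697.

MAP = 4.606, posterior mean = 4.697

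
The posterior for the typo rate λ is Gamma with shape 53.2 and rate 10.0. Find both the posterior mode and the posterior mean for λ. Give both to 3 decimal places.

λ_MAP = 5.220, E[λ|data] = 5.320

Mode = (α−1)/β = 52.2/10.0 = 5.220.
Mean = α/β = 53.2/10.0 = 5.320.
The posterior is right-skewed, so the mean exceeds the mode.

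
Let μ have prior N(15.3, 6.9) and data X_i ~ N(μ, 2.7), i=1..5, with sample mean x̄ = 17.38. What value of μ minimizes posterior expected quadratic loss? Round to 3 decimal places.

Posterior for μ is Normal. Precision-weighted mean: (1/6.9·15.3 + 5/2.7·17.38) / (1/6.9 + 5/2.7) = 17.229.
A Normal posterior is symmetric, so mode = mean.
Quadratic loss ⇒ the optimal estimator is the posterior mean.

17.229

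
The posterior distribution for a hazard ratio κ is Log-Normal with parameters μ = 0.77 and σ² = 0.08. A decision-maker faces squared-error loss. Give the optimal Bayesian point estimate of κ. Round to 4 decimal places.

2.2479

Mode = exp(μ − σ²) = exp(0.69) = 1.9937.
Mean = exp(μ + σ²/2) = exp(0.810) = 2.2479.
Squared-error loss ⇒ the optimal estimator is the posterior mean.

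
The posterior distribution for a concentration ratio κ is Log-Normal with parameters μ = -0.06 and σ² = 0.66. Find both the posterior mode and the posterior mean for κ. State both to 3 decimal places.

MAP = 0.487, posterior mean = 1.310

Mode = exp(μ − σ²) = exp(-0.72) = 0.487.
Mean = exp(μ + σ²/2) = exp(0.270) = 1.310.
The mean is pulled above the mode by the posterior's right skew.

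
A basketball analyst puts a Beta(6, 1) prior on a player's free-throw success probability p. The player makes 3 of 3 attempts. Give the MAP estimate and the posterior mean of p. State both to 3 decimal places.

Posterior: Beta(6+3, 1+0) = Beta(9, 1).
Since β = 1 ≤ 1 and α > 1, the Beta density is monotone increasing on [0,1]; the mode is at 1.
Mean = 9/(9+1) = 0.900.

MAP: 1.000. Posterior mean: 0.900.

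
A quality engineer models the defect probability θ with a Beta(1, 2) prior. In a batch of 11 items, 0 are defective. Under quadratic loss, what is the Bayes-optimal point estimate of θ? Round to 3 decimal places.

0.071

Posterior: Beta(1+0, 2+11) = Beta(1, 13).
Since α = 1 ≤ 1 and β > 1, the Beta density is monotone decreasing on [0,1]; the mode is at 0.
Mean = 1/(1+13) = 0.071.
Quadratic loss ⇒ the optimal estimator is the posterior mean.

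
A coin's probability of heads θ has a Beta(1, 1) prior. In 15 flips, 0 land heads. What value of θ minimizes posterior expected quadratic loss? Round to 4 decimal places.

0.0588

Posterior: Beta(1+0, 1+15) = Beta(1, 16).
Since α = 1 ≤ 1 and β > 1, the Beta density is monotone decreasing on [0,1]; the mode is at 0.
Mean = 1/(1+16) = 0.0588.
Quadratic loss ⇒ the optimal estimator is the posterior mean.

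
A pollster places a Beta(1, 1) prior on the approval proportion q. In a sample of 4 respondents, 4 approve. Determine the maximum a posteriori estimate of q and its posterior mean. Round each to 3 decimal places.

Posterior: Beta(1+4, 1+0) = Beta(5, 1).
Since β = 1 ≤ 1 and α > 1, the Beta density is monotone increasing on [0,1]; the mode is at 1.
Mean = 5/(5+1) = 0.833.

maximum a posteriori estimate = 1.000, posterior mean = 0.833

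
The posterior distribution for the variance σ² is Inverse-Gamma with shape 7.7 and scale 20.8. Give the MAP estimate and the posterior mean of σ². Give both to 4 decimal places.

MAP = 2.3908; posterior mean = 3.1045

Mode = β/(α+1) = 20.8/8.7 = 2.3908.
Mean = β/(α−1) = 20.8/6.7 = 3.1045.
Right-skewed posterior ⇒ mode < mean.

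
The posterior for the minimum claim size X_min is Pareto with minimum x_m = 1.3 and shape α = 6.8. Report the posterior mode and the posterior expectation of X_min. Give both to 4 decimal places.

MAP = 1.3000; posterior mean = 1.5241

The Pareto density is strictly decreasing on [x_m, ∞), so the mode is x_m = 1.3000.
Mean = α·x_m/(α−1) = 6.8·1.3/5.8 = 1.5241.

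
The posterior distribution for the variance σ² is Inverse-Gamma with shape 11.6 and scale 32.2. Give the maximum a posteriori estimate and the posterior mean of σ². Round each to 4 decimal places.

maximum a posteriori estimate = 2.5556, posterior mean = 3.0377

Mode = β/(α+1) = 32.2/12.6 = 2.5556.
Mean = β/(α−1) = 32.2/10.6 = 3.0377.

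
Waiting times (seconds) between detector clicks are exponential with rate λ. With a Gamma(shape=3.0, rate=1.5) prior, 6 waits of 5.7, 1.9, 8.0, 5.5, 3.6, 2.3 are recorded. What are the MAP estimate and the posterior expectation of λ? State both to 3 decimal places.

Σ times = 27.0. Posterior: Gamma(shape = 3.0+6 = 9.0, rate = 1.5+27.0 = 28.5).
Mode = (α−1)/β = 8.0/28.5 = 0.281.
Mean = α/β = 9.0/28.5 = 0.316.

λ_MAP = 0.281, E[λ|data] = 0.316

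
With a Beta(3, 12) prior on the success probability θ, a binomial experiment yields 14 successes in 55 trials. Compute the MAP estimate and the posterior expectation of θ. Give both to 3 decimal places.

θ_MAP = 0.235, E[θ|data] = 0.243

Posterior: Beta(3+14, 12+41) = Beta(17, 53).
Mode = (17−1)/(17+53−2) = 16/68 = 0.235.
Mean = 17/(17+53) = 17/70 = 0.243.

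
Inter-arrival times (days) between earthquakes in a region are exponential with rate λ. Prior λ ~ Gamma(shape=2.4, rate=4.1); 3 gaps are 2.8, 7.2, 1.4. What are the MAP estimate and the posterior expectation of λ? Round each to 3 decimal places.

MAP = 0.284; posterior mean = 0.348

Σ times = 11.4. Posterior: Gamma(shape = 2.4+3 = 5.4, rate = 4.1+11.4 = 15.5).
Mode = (α−1)/β = 4.4/15.5 = 0.284.
Mean = α/β = 5.4/15.5 = 0.348.
The mean is pulled above the mode by the posterior's right skew.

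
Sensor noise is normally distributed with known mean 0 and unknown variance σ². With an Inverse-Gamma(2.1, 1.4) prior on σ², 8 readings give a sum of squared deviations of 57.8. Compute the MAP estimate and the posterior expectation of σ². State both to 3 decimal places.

MAP: 4.268. Posterior mean: 5.941.

Posterior: Inverse-Gamma(shape = 2.1+8/2 = 6.1, scale = 1.4+57.8/2 = 30.3).
Mode = β/(α+1) = 30.3/7.1 = 4.268.
Mean = β/(α−1) = 30.3/5.1 = 5.941.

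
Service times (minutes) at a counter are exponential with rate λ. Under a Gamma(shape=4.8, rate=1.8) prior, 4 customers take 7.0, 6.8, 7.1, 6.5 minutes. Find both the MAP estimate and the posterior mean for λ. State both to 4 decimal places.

Σ times = 27.4. Posterior: Gamma(shape = 4.8+4 = 8.8, rate = 1.8+27.4 = 29.2).
Mode = (α−1)/β = 7.8/29.2 = 0.2671.
Mean = α/β = 8.8/29.2 = 0.3014.
Mean > mode: the posterior has a right tail.

MAP: 0.2671. Posterior mean: 0.3014.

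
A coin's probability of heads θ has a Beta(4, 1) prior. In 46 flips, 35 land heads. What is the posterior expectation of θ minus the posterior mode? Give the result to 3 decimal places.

-0.011

Posterior: Beta(4+35, 1+11) = Beta(39, 12).
Mode = (39−1)/(39+12−2) = 38/49 = 0.776.
Mean = 39/(39+12) = 39/51 = 0.765.
Difference = 0.765 − 0.776 = -0.011.
The mean is pulled below the mode by the posterior's left skew.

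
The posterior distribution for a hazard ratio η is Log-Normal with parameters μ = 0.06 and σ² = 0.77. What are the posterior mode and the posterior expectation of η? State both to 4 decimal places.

Mode = exp(μ − σ²) = exp(-0.71) = 0.4916.
Mean = exp(μ + σ²/2) = exp(0.445) = 1.5605.
Right-skewed posterior ⇒ mode < mean.

MAP = 0.4916; posterior mean = 1.5605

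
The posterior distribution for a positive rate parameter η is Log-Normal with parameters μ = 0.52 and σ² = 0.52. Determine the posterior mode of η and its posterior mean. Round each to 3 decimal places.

Mode = exp(μ − σ²) = exp(0.00) = 1.000.
Mean = exp(μ + σ²/2) = exp(0.780) = 2.181.

MAP: 1.000. Posterior mean: 2.181.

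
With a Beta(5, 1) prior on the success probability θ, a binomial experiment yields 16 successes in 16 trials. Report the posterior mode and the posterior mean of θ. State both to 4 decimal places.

Posterior: Beta(5+16, 1+0) = Beta(21, 1).
Since β = 1 ≤ 1 and α > 1, the Beta density is monotone increasing on [0,1]; the mode is at 1.
Mean = 21/(21+1) = 0.9545.

posterior mode = 1.0000, posterior mean = 0.9545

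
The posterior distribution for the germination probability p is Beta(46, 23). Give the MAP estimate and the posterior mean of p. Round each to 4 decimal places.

Mode = (46−1)/(46+23−2) = 45/67 = 0.6716.
Mean = 46/(46+23) = 46/69 = 0.6667.
Mode > mean: the posterior has a left tail.

MAP estimate = 0.6716, posterior mean = 0.6667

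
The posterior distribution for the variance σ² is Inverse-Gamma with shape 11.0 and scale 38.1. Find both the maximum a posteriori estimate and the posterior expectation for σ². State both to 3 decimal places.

Mode = β/(α+1) = 38.1/12.0 = 3.175.
Mean = β/(α−1) = 38.1/10.0 = 3.810.
The mean is pulled above the mode by the posterior's right skew.

MAP: 3.175. Posterior mean: 3.810.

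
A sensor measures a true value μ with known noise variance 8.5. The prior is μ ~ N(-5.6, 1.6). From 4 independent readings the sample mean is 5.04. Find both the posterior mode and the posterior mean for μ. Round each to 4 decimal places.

Posterior for μ is Normal. Precision-weighted mean: (1/1.6·-5.6 + 4/8.5·5.04) / (1/1.6 + 4/8.5) = -1.0298.
A Normal posterior is symmetric, so mode = mean.

MAP: -1.0298. Posterior mean: -1.0298.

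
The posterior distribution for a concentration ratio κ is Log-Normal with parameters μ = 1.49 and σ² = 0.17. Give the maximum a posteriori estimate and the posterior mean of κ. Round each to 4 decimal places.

Mode = exp(μ − σ²) = exp(1.32) = 3.7434.
Mean = exp(μ + σ²/2) = exp(1.575) = 4.8307.

MAP = 3.7434; posterior mean = 4.8307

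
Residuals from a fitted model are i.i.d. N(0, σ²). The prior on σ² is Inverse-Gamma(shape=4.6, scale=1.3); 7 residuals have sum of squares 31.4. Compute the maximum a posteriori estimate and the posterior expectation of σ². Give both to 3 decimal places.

Posterior: Inverse-Gamma(shape = 4.6+7/2 = 8.1, scale = 1.3+31.4/2 = 17.0).
Mode = β/(α+1) = 17.0/9.1 = 1.868.
Mean = β/(α−1) = 17.0/7.1 = 2.394.

MAP = 1.868, posterior mean = 2.394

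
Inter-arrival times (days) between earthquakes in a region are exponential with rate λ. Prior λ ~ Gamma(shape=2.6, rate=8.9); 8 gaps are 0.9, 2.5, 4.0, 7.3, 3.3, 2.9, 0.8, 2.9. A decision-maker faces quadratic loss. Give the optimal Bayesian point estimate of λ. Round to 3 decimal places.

Σ times = 24.6. Posterior: Gamma(shape = 2.6+8 = 10.6, rate = 8.9+24.6 = 33.5).
Mode = (α−1)/β = 9.6/33.5 = 0.287.
Mean = α/β = 10.6/33.5 = 0.316.
Quadratic loss ⇒ the optimal estimator is the posterior mean.

0.316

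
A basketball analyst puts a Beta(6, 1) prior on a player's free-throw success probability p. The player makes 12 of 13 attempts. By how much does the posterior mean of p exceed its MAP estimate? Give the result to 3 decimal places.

-0.044

Posterior: Beta(6+12, 1+1) = Beta(18, 2).
Mode = (18−1)/(18+2−2) = 17/18 = 0.944.
Mean = 18/(18+2) = 18/20 = 0.900.
Difference = 0.900 − 0.944 = -0.044.
Left-skewed posterior ⇒ mean < mode.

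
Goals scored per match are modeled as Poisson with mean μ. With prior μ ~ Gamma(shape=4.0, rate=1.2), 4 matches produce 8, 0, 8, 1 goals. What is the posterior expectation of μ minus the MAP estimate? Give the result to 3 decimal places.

0.192

Σ counts = 17. Posterior: Gamma(shape = 4.0+17 = 21.0, rate = 1.2+4 = 5.2).
Mode = (α−1)/β = 20.0/5.2 = 3.846.
Mean = α/β = 21.0/5.2 = 4.038.
Difference = 4.038 − 3.846 = 0.192.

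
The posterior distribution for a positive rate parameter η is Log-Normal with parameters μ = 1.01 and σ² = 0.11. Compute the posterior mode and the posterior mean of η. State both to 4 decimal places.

MAP: 2.4596. Posterior mean: 2.9008.

Mode = exp(μ − σ²) = exp(0.90) = 2.4596.
Mean = exp(μ + σ²/2) = exp(1.065) = 2.9008.
The mean is pulled above the mode by the posterior's right skew.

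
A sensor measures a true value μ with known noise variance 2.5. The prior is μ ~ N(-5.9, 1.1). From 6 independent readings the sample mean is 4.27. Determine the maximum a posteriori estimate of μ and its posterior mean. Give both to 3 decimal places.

Posterior for μ is Normal. Precision-weighted mean: (1/1.1·-5.9 + 6/2.5·4.27) / (1/1.1 + 6/2.5) = 1.476.
A Normal posterior is symmetric, so mode = mean.

maximum a posteriori estimate = 1.476, posterior mean = 1.476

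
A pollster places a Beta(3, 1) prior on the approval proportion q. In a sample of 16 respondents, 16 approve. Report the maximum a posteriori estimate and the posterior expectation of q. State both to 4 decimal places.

Posterior: Beta(3+16, 1+0) = Beta(19, 1).
Since β = 1 ≤ 1 and α > 1, the Beta density is monotone increasing on [0,1]; the mode is at 1.
Mean = 19/(19+1) = 0.9500.
Left-skewed posterior ⇒ mean < mode.

q_MAP = 1.0000, E[q|data] = 0.9500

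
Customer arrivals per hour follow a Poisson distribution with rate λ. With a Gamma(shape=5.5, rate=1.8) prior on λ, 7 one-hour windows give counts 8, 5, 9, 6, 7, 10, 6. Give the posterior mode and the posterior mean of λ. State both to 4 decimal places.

λ_MAP = 6.3068, E[λ|data] = 6.4205

Σ counts = 51. Posterior: Gamma(shape = 5.5+51 = 56.5, rate = 1.8+7 = 8.8).
Mode = (α−1)/β = 55.5/8.8 = 6.3068.
Mean = α/β = 56.5/8.8 = 6.4205.
Mean > mode: the posterior has a right tail.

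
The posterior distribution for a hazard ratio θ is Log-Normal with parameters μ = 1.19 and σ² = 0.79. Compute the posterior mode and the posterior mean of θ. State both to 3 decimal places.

Mode = exp(μ − σ²) = exp(0.40) = 1.492.
Mean = exp(μ + σ²/2) = exp(1.585) = 4.879.
Mean > mode: the posterior has a right tail.

MAP = 1.492; posterior mean = 4.879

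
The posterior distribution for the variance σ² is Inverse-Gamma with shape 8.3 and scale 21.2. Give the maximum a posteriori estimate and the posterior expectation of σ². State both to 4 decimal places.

σ²_MAP = 2.2796, E[σ²|data] = 2.9041

Mode = β/(α+1) = 21.2/9.3 = 2.2796.
Mean = β/(α−1) = 21.2/7.3 = 2.9041.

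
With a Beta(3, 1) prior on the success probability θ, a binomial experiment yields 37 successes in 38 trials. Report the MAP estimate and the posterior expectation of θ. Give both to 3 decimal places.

MAP: 0.975. Posterior mean: 0.952.

Posterior: Beta(3+37, 1+1) = Beta(40, 2).
Mode = (40−1)/(40+2−2) = 39/40 = 0.975.
Mean = 40/(40+2) = 40/42 = 0.952.
Mode > mean: the posterior has a left tail.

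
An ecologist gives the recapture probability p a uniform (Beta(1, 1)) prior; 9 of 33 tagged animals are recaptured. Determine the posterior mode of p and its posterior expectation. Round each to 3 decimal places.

posterior mode = 0.273, posterior expectation = 0.286

Posterior: Beta(1+9, 1+24) = Beta(10, 25).
Mode = (10−1)/(10+25−2) = 9/33 = 0.273.
With a flat prior the MAP equals the MLE, 9/33.
Mean = 10/(10+25) = 10/35 = 0.286.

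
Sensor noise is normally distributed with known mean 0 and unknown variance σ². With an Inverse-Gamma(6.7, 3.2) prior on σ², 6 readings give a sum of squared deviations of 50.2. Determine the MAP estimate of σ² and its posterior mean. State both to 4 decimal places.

σ²_MAP = 2.6449, E[σ²|data] = 3.2529

Posterior: Inverse-Gamma(shape = 6.7+6/2 = 9.7, scale = 3.2+50.2/2 = 28.3).
Mode = β/(α+1) = 28.3/10.7 = 2.6449.
Mean = β/(α−1) = 28.3/8.7 = 3.2529.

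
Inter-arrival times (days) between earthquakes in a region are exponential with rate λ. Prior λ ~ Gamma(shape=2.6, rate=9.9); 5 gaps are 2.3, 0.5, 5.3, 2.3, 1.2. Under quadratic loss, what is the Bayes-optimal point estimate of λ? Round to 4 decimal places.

0.3535

Σ times = 11.6. Posterior: Gamma(shape = 2.6+5 = 7.6, rate = 9.9+11.6 = 21.5).
Mode = (α−1)/β = 6.6/21.5 = 0.3070.
Mean = α/β = 7.6/21.5 = 0.3535.
Quadratic loss ⇒ the optimal estimator is the posterior mean.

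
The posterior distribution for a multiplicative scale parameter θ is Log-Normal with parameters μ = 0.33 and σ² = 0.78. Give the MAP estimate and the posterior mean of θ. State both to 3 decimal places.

Mode = exp(μ − σ²) = exp(-0.45) = 0.638.
Mean = exp(μ + σ²/2) = exp(0.720) = 2.054.
The posterior is right-skewed, so the mean exceeds the mode.

θ_MAP = 0.638, E[θ|data] = 2.054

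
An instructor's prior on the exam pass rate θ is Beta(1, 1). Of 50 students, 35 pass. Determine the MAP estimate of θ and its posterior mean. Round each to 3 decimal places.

MAP estimate = 0.700, posterior mean = 0.692

Posterior: Beta(1+35, 1+15) = Beta(36, 16).
Mode = (36−1)/(36+16−2) = 35/50 = 0.700.
With a flat prior the MAP equals the MLE, 35/50.
Mean = 36/(36+16) = 36/52 = 0.692.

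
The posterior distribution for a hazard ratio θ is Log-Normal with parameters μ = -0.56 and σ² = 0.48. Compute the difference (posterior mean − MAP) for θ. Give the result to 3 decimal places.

Mode = exp(μ − σ²) = exp(-1.04) = 0.353.
Mean = exp(μ + σ²/2) = exp(-0.320) = 0.726.
Difference = 0.726 − 0.353 = 0.373.
Mean > mode: the posterior has a right tail.

0.373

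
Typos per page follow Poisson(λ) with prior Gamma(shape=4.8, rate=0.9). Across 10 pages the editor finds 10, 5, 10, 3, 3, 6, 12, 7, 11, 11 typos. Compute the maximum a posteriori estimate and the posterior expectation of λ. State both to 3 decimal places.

Σ counts = 78. Posterior: Gamma(shape = 4.8+78 = 82.8, rate = 0.9+10 = 10.9).
Mode = (α−1)/β = 81.8/10.9 = 7.505.
Mean = α/β = 82.8/10.9 = 7.596.
Right-skewed posterior ⇒ mode < mean.

λ_MAP = 7.505, E[λ|data] = 7.596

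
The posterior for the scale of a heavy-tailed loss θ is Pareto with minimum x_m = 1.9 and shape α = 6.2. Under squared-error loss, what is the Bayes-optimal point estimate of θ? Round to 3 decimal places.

The Pareto density is strictly decreasing on [x_m, ∞), so the mode is x_m = 1.900.
Mean = α·x_m/(α−1) = 6.2·1.9/5.2 = 2.265.
Squared-error loss ⇒ the optimal estimator is the posterior mean.

2.265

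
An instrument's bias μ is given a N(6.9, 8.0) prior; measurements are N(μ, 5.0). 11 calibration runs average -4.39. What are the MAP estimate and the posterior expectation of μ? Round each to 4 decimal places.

μ_MAP = -3.7830, E[μ|data] = -3.7830

Posterior for μ is Normal. Precision-weighted mean: (1/8.0·6.9 + 11/5.0·-4.39) / (1/8.0 + 11/5.0) = -3.7830.
A Normal posterior is symmetric, so mode = mean.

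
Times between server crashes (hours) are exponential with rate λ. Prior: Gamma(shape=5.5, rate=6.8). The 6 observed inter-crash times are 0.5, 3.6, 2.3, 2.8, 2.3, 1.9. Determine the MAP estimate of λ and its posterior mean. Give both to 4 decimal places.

Σ times = 13.4. Posterior: Gamma(shape = 5.5+6 = 11.5, rate = 6.8+13.4 = 20.2).
Mode = (α−1)/β = 10.5/20.2 = 0.5198.
Mean = α/β = 11.5/20.2 = 0.5693.
The posterior is right-skewed, so the mean exceeds the mode.

MAP estimate = 0.5198, posterior mean = 0.5693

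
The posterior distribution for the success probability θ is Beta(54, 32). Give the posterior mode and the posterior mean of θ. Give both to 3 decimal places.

MAP = 0.631, posterior mean = 0.628

Mode = (54−1)/(54+32−2) = 53/84 = 0.631.
Mean = 54/(54+32) = 54/86 = 0.628.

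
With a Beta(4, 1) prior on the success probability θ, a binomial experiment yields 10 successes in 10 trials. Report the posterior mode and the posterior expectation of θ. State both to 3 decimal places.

Posterior: Beta(4+10, 1+0) = Beta(14, 1).
Since β = 1 ≤ 1 and α > 1, the Beta density is monotone increasing on [0,1]; the mode is at 1.
Mean = 14/(14+1) = 0.933.

MAP: 1.000. Posterior mean: 0.933.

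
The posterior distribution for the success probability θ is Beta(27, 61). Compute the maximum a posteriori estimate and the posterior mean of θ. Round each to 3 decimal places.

maximum a posteriori estimate = 0.302, posterior mean = 0.307

Mode = (27−1)/(27+61−2) = 26/86 = 0.302.
Mean = 27/(27+61) = 27/88 = 0.307.
The mean is pulled above the mode by the posterior's right skew.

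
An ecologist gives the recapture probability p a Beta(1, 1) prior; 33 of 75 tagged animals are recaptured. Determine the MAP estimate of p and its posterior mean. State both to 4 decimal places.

Posterior: Beta(1+33, 1+42) = Beta(34, 43).
Mode = (34−1)/(34+43−2) = 33/75 = 0.4400.
With a flat prior the MAP equals the MLE, 33/75.
Mean = 34/(34+43) = 34/77 = 0.4416.

MAP: 0.4400. Posterior mean: 0.4416.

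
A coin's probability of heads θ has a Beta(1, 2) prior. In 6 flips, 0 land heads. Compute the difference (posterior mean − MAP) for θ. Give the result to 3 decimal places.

0.111

Posterior: Beta(1+0, 2+6) = Beta(1, 8).
Since α = 1 ≤ 1 and β > 1, the Beta density is monotone decreasing on [0,1]; the mode is at 0.
Mean = 1/(1+8) = 0.111.
Difference = 0.111 − 0.000 = 0.111.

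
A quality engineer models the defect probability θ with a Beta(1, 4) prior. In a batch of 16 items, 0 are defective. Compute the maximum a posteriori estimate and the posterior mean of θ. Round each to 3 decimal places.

θ_MAP = 0.000, E[θ|data] = 0.048

Posterior: Beta(1+0, 4+16) = Beta(1, 20).
Since α = 1 ≤ 1 and β > 1, the Beta density is monotone decreasing on [0,1]; the mode is at 0.
Mean = 1/(1+20) = 0.048.
Mean > mode: the posterior has a right tail.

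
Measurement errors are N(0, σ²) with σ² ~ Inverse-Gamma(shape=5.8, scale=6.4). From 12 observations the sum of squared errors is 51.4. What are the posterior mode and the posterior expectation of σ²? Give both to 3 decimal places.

posterior mode = 2.508, posterior expectation = 2.972

Posterior: Inverse-Gamma(shape = 5.8+12/2 = 11.8, scale = 6.4+51.4/2 = 32.1).
Mode = β/(α+1) = 32.1/12.8 = 2.508.
Mean = β/(α−1) = 32.1/10.8 = 2.972.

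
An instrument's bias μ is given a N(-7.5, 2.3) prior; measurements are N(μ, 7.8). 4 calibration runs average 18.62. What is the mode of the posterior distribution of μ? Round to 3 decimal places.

Posterior for μ is Normal. Precision-weighted mean: (1/2.3·-7.5 + 4/7.8·18.62) / (1/2.3 + 4/7.8) = 6.636.
A Normal posterior is symmetric, so mode = mean.
This is the posterior mode — the MAP estimate.

6.636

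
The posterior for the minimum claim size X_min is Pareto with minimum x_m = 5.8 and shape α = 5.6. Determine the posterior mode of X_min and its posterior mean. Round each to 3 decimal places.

The Pareto density is strictly decreasing on [x_m, ∞), so the mode is x_m = 5.800.
Mean = α·x_m/(α−1) = 5.6·5.8/4.6 = 7.061.
Right-skewed posterior ⇒ mode < mean.

posterior mode = 5.800, posterior mean = 7.061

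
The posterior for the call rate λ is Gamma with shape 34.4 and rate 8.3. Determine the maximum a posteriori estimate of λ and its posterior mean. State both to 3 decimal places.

Mode = (α−1)/β = 33.4/8.3 = 4.024.
Mean = α/β = 34.4/8.3 = 4.145.
Mean > mode: the posterior has a right tail.

MAP = 4.024; posterior mean = 4.145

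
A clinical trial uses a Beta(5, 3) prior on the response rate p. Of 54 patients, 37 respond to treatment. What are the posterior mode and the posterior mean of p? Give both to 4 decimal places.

Posterior: Beta(5+37, 3+17) = Beta(42, 20).
Mode = (42−1)/(42+20−2) = 41/60 = 0.6833.
Mean = 42/(42+20) = 42/62 = 0.6774.
The mean is pulled below the mode by the posterior's left skew.

MAP = 0.6833, posterior mean = 0.6774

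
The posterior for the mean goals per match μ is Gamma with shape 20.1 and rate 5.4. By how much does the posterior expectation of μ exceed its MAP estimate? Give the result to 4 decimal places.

Mode = (α−1)/β = 19.1/5.4 = 3.5370.
Mean = α/β = 20.1/5.4 = 3.7222.
Difference = 3.7222 − 3.5370 = 0.1852.

0.1852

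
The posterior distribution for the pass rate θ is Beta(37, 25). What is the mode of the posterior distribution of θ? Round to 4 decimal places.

Mode = (37−1)/(37+25−2) = 36/60 = 0.6000.
Mean = 37/(37+25) = 37/62 = 0.5968.
This is the posterior mode — the MAP estimate.

0.6000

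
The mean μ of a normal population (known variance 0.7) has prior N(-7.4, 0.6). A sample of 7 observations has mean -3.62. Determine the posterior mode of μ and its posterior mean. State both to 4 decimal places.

Posterior for μ is Normal. Precision-weighted mean: (1/0.6·-7.4 + 7/0.7·-3.62) / (1/0.6 + 7/0.7) = -4.1600.
A Normal posterior is symmetric, so mode = mean.

μ_MAP = -4.1600, E[μ|data] = -4.1600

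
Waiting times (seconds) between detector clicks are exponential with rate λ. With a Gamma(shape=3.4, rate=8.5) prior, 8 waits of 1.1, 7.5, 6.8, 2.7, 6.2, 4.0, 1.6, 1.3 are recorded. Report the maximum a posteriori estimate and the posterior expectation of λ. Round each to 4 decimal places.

Σ times = 31.2. Posterior: Gamma(shape = 3.4+8 = 11.4, rate = 8.5+31.2 = 39.7).
Mode = (α−1)/β = 10.4/39.7 = 0.2620.
Mean = α/β = 11.4/39.7 = 0.2872.

maximum a posteriori estimate = 0.2620, posterior expectation = 0.2872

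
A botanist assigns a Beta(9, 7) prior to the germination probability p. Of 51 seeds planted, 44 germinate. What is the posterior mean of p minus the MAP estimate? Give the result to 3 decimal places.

-0.009

Posterior: Beta(9+44, 7+7) = Beta(53, 14).
Mode = (53−1)/(53+14−2) = 52/65 = 0.800.
Mean = 53/(53+14) = 53/67 = 0.791.
Difference = 0.791 − 0.800 = -0.009.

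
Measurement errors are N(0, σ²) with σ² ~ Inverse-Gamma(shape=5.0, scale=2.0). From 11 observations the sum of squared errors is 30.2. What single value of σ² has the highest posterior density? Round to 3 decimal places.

Posterior: Inverse-Gamma(shape = 5.0+11/2 = 10.5, scale = 2.0+30.2/2 = 17.1).
Mode = β/(α+1) = 17.1/11.5 = 1.487.
Mean = β/(α−1) = 17.1/9.5 = 1.800.
This is the posterior mode — the MAP estimate.

1.487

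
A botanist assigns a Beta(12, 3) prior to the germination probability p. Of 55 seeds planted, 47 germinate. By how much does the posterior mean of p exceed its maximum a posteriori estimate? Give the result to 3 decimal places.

-0.010

Posterior: Beta(12+47, 3+8) = Beta(59, 11).
Mode = (59−1)/(59+11−2) = 58/68 = 0.853.
Mean = 59/(59+11) = 59/70 = 0.843.
Difference = 0.843 − 0.853 = -0.010.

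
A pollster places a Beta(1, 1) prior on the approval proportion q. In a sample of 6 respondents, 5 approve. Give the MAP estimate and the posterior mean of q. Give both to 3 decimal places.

Posterior: Beta(1+5, 1+1) = Beta(6, 2).
Mode = (6−1)/(6+2−2) = 5/6 = 0.833.
Mean = 6/(6+2) = 6/8 = 0.750.

MAP = 0.833, posterior mean = 0.750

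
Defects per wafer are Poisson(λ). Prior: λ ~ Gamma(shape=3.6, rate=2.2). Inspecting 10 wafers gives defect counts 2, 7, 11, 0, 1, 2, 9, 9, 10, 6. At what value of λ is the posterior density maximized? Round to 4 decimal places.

4.8852

Σ counts = 57. Posterior: Gamma(shape = 3.6+57 = 60.6, rate = 2.2+10 = 12.2).
Mode = (α−1)/β = 59.6/12.2 = 4.8852.
Mean = α/β = 60.6/12.2 = 4.9672.
This is the posterior mode — the MAP estimate.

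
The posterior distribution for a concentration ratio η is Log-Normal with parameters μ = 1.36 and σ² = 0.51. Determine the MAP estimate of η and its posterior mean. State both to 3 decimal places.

Mode = exp(μ − σ²) = exp(0.85) = 2.340.
Mean = exp(μ + σ²/2) = exp(1.615) = 5.028.
The mean is pulled above the mode by the posterior's right skew.

MAP = 2.340; posterior mean = 5.028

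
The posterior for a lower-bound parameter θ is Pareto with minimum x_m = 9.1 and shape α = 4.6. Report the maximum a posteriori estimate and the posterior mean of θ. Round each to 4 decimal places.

MAP = 9.1000; posterior mean = 11.6278

The Pareto density is strictly decreasing on [x_m, ∞), so the mode is x_m = 9.1000.
Mean = α·x_m/(α−1) = 4.6·9.1/3.6 = 11.6278.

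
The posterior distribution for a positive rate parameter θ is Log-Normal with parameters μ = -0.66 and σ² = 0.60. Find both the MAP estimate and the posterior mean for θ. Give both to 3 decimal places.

Mode = exp(μ − σ²) = exp(-1.26) = 0.284.
Mean = exp(μ + σ²/2) = exp(-0.360) = 0.698.

MAP = 0.284; posterior mean = 0.698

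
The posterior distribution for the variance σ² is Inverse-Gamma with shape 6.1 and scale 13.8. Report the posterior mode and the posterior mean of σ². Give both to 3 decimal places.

MAP = 1.944; posterior mean = 2.706

Mode = β/(α+1) = 13.8/7.1 = 1.944.
Mean = β/(α−1) = 13.8/5.1 = 2.706.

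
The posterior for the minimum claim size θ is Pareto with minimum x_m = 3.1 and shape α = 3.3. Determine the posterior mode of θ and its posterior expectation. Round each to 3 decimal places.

MAP = 3.100, posterior mean = 4.448

The Pareto density is strictly decreasing on [x_m, ∞), so the mode is x_m = 3.100.
Mean = α·x_m/(α−1) = 3.3·3.1/2.3 = 4.448.
Mean > mode: the posterior has a right tail.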